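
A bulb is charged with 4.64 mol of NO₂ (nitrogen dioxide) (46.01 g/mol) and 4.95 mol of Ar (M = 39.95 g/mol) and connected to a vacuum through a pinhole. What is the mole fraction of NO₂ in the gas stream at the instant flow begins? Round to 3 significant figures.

Effusion rate of each component ∝ n_i/√M_i (partial pressure × 1/√M).
Mole fraction of NO₂ in the effusate = (n_NO₂/√M_NO₂) / (n_NO₂/√M_NO₂ + n_Ar/√M_Ar)
= (4.64/√46.01) / (4.64/√46.01 + 4.95/√39.95) = 0.6841/(0.6841 + 0.7832) = 0.466.

0.466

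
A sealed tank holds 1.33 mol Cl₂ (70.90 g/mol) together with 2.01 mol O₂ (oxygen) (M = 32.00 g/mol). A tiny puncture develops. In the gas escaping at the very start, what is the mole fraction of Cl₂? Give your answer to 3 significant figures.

Rate_i ∝ x_i/√M_i (Graham's law weighted by mole fraction), so the effusate composition follows n_i/√M_i.
So x_Cl₂ in the escaping gas = (n_Cl₂/√M_Cl₂) / Σ(n_i/√M_i)
= (1.33/√70.90) / (1.33/√70.90 + 2.01/√32.00) = 0.1580/(0.1580 + 0.3553) = 0.308.

0.308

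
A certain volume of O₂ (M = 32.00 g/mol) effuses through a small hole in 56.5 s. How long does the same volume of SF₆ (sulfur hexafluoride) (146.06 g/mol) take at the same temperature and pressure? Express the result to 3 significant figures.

Since effusion rate ∝ 1/√M, t_SF₆/t_O₂ = √(M_SF₆/M_O₂) = √(146.06/32.00) = √4.564 = 2.136.
So the time for SF₆ is 56.5 × 2.136 = 121 s.

121 s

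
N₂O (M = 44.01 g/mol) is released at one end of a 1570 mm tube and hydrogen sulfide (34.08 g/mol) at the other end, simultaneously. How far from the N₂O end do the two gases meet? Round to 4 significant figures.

734.9 mm

Graham's law gives d_N₂O/d_H₂S = rate_N₂O/rate_H₂S = √(M_H₂S/M_N₂O) = √(34.08/44.01) = 0.8800.
With d_N₂O + d_H₂S = 1570 mm, d_H₂S = 1570/(1 + 0.8800) = 835.1 mm.
d_N₂O = 1570 − 835.1 = 734.9 mm.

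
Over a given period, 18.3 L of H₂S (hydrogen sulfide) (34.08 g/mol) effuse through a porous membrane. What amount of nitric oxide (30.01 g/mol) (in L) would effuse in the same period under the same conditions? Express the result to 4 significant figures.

19.50 L

Graham's law gives rate_NO/rate_H₂S = √(M_H₂S/M_NO) = √(34.08/30.01) = √1.136 = 1.066.
So the volume for NO is 18.3 × 1.066 = 19.50 L.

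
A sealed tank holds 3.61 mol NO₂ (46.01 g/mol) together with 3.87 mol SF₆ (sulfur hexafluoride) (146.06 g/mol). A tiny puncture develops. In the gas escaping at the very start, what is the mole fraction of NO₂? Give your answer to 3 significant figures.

Each component's effusion rate ∝ (its partial pressure)·(1/√M) ∝ n_i/√M_i.
So x_NO₂ in the escaping gas = (n_NO₂/√M_NO₂) / Σ(n_i/√M_i)
= (3.61/√46.01) / (3.61/√46.01 + 3.87/√146.06) = 0.5322/(0.5322 + 0.3202) = 0.624.

0.624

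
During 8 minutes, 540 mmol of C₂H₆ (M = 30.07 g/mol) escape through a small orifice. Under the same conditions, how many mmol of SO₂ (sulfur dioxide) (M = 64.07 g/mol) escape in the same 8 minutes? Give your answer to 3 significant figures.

Since effusion rate ∝ 1/√M, rate_SO₂/rate_C₂H₆ = √(M_C₂H₆/M_SO₂) = √(30.07/64.07) = √0.4693 = 0.6851.
So the amount for SO₂ is 540 × 0.6851 = 370 mmol.

370 mmol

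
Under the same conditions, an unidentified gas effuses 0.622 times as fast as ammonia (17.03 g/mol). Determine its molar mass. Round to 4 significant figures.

Since effusion rate ∝ 1/√M, rate_X/rate_NH₃ = √(M_NH₃/M_X).
0.622 = √(17.03/M_X)
M_X = 17.03 / 0.622² = 17.03 / 0.3869 = 44.02 g/mol

44.02 g/mol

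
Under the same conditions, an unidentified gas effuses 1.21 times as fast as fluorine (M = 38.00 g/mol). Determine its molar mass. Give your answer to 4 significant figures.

25.95 g/mol

Since effusion rate ∝ 1/√M, rate_X/rate_F₂ = √(M_F₂/M_X).
1.21 = √(38.00/M_X)
M_X = 38.00 / 1.21² = 38.00 / 1.464 = 25.95 g/mol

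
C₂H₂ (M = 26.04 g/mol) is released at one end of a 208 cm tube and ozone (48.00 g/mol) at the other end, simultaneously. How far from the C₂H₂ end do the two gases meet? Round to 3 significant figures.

120 cm

Distances travelled in equal time are proportional to diffusion rates, so d_C₂H₂/d_O₃ = √(M_O₃/M_C₂H₂) = √(48.00/26.04) = 1.358.
With d_C₂H₂ + d_O₃ = 208 cm, d_O₃ = 208/(1 + 1.358) = 88.22 cm.
d_C₂H₂ = 208 − 88.22 = 120 cm.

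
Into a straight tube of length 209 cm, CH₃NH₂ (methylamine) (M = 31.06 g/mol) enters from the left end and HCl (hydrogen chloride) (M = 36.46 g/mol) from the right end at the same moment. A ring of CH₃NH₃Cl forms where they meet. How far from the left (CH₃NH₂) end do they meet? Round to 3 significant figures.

In equal time, each gas travels a distance ∝ its rate ∝ 1/√M, so d_CH₃NH₂/d_HCl = √(M_HCl/M_CH₃NH₂) = √(36.46/31.06) = 1.083.
With d_CH₃NH₂ + d_HCl = 209 cm, d_HCl = 209/(1 + 1.083) = 100.3 cm.
d_CH₃NH₂ = 209 − 100.3 = 109 cm.

109 cm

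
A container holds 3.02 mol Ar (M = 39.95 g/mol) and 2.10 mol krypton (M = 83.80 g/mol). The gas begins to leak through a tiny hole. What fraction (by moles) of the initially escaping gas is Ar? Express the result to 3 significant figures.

Rate_i ∝ x_i/√M_i (Graham's law weighted by mole fraction), so the effusate composition follows n_i/√M_i.
Mole fraction of Ar in the effusate = (n_Ar/√M_Ar) / (n_Ar/√M_Ar + n_Kr/√M_Kr)
= (3.02/√39.95) / (3.02/√39.95 + 2.10/√83.80) = 0.4778/(0.4778 + 0.2294) = 0.676.

0.676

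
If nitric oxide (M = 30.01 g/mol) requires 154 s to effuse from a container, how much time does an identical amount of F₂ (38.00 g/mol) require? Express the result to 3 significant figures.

173 s

From Graham's law, t_F₂/t_NO = √(M_F₂/M_NO) = √(38.00/30.01) = √1.266 = 1.125.
So the time for F₂ is 154 × 1.125 = 173 s.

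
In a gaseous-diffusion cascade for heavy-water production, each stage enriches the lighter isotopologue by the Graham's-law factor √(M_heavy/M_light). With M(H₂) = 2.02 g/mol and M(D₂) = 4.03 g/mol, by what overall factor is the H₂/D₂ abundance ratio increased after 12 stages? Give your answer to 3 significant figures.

63.1

The single-stage factor is √(M_heavy/M_light), so 12 stages give [√(4.03/2.02)]^12 = (4.03/2.02)^(12/2).
= 1.99505^6 = 63.1.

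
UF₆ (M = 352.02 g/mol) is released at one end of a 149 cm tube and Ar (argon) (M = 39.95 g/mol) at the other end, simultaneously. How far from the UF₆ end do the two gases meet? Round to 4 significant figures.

Graham's law gives d_UF₆/d_Ar = rate_UF₆/rate_Ar = √(M_Ar/M_UF₆) = √(39.95/352.02) = 0.3369.
With d_UF₆ + d_Ar = 149 cm, d_Ar = 149/(1 + 0.3369) = 111.5 cm.
d_UF₆ = 149 − 111.5 = 37.55 cm.

37.55 cm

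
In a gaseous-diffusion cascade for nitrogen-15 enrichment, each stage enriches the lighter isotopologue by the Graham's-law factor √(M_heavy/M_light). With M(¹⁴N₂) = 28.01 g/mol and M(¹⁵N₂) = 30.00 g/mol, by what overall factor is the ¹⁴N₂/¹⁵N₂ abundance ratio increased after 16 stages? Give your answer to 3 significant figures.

Overall factor = α^16 with α = √(30.00/28.01), i.e. (30.00/28.01)^(16/2).
= 1.07105^8 = 1.73.

1.73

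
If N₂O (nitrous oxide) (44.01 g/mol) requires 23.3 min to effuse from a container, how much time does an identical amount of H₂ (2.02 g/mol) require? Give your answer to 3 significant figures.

Graham's law gives t_H₂/t_N₂O = √(M_H₂/M_N₂O) = √(2.02/44.01) = √0.04590 = 0.2142.
So the time for H₂ is 23.3 × 0.2142 = 4.99 min.

4.99 min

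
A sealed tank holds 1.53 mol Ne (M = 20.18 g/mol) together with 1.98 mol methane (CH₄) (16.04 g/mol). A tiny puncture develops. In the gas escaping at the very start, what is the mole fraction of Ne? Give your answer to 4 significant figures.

0.4079

Rate_i ∝ x_i/√M_i (Graham's law weighted by mole fraction), so the effusate composition follows n_i/√M_i.
x_Ne(eff) = (n_Ne/√M_Ne) / (n_Ne/√M_Ne + n_CH₄/√M_CH₄)
= (1.53/√20.18) / (1.53/√20.18 + 1.98/√16.04) = 0.3406/(0.3406 + 0.4944) = 0.4079.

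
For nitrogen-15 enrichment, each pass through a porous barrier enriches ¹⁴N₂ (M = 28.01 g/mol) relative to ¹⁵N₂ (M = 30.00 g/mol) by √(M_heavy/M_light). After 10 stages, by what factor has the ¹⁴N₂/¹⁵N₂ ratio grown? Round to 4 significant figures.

1.409

After 10 stages the ratio has grown by (√(30.00/28.01))^10 = (30.00/28.01)^(10/2).
= 1.07105^5 = 1.409.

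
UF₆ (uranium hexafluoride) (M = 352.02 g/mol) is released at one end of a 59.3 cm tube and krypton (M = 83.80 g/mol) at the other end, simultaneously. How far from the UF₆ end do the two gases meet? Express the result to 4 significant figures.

The fronts meet when d_UF₆ + d_Kr = L with d_UF₆/d_Kr = √(M_Kr/M_UF₆) (Graham's law). Here √(M_Kr/M_UF₆) = √(83.80/352.02) = 0.4879.
With d_UF₆ + d_Kr = 59.3 cm, d_Kr = 59.3/(1 + 0.4879) = 39.85 cm.
d_UF₆ = 59.3 − 39.85 = 19.45 cm.

19.45 cm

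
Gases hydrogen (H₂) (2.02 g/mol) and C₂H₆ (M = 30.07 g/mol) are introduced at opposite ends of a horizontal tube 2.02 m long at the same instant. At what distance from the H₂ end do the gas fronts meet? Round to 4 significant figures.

The fronts meet when d_H₂ + d_C₂H₆ = L with d_H₂/d_C₂H₆ = √(M_C₂H₆/M_H₂) (Graham's law). Here √(M_C₂H₆/M_H₂) = √(30.07/2.02) = 3.858.
With d_H₂ + d_C₂H₆ = 2.02 m, d_C₂H₆ = 2.02/(1 + 3.858) = 0.4158 m.
d_H₂ = 2.02 − 0.4158 = 1.604 m.

1.604 m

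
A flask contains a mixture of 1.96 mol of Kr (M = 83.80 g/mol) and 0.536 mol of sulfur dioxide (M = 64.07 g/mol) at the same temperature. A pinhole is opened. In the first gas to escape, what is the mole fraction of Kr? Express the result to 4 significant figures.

0.7618

Each component's effusion rate ∝ (its partial pressure)·(1/√M) ∝ n_i/√M_i.
So x_Kr in the escaping gas = (n_Kr/√M_Kr) / Σ(n_i/√M_i)
= (1.96/√83.80) / (1.96/√83.80 + 0.536/√64.07) = 0.2141/(0.2141 + 0.06696) = 0.7618.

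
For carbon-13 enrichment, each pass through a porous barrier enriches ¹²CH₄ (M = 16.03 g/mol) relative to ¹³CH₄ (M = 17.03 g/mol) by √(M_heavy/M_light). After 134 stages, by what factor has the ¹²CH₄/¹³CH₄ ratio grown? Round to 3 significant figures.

After 134 stages the ratio has grown by (√(17.03/16.03))^134 = (17.03/16.03)^(134/2).
= 1.06238^67 = 57.7.

57.7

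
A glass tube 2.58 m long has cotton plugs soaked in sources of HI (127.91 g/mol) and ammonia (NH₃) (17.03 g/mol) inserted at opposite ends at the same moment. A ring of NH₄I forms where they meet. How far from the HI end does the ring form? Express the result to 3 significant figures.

0.690 m

Graham's law gives d_HI/d_NH₃ = rate_HI/rate_NH₃ = √(M_NH₃/M_HI) = √(17.03/127.91) = 0.3649.
With d_HI + d_NH₃ = 2.58 m, d_NH₃ = 2.58/(1 + 0.3649) = 1.890 m.
d_HI = 2.58 − 1.890 = 0.690 m.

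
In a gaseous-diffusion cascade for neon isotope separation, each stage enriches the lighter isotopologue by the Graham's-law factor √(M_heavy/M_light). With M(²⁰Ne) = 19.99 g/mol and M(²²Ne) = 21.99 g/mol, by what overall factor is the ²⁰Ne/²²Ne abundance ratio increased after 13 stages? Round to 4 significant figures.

Overall factor = α^13 with α = √(21.99/19.99), i.e. (21.99/19.99)^(13/2).
= 1.10005^(13/2) = 1.859.

1.859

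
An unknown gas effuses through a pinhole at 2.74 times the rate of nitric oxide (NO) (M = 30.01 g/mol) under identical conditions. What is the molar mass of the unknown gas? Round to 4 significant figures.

From Graham's law, rate_X/rate_NO = √(M_NO/M_X).
2.74 = √(30.01/M_X)
M_X = 30.01 / 2.74² = 30.01 / 7.508 = 3.997 g/mol

3.997 g/mol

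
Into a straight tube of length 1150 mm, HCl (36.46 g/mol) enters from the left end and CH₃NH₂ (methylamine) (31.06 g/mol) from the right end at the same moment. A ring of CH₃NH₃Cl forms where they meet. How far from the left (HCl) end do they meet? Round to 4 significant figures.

552.0 mm

Graham's law gives d_HCl/d_CH₃NH₂ = rate_HCl/rate_CH₃NH₂ = √(M_CH₃NH₂/M_HCl) = √(31.06/36.46) = 0.9230.
With d_HCl + d_CH₃NH₂ = 1150 mm, d_CH₃NH₂ = 1150/(1 + 0.9230) = 598.0 mm.
d_HCl = 1150 − 598.0 = 552.0 mm.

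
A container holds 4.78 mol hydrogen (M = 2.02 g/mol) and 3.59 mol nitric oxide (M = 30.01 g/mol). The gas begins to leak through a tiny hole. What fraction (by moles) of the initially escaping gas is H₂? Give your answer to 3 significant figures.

Each component's effusion rate ∝ (its partial pressure)·(1/√M) ∝ n_i/√M_i.
Mole fraction of H₂ in the effusate = (n_H₂/√M_H₂) / (n_H₂/√M_H₂ + n_NO/√M_NO)
= (4.78/√2.02) / (4.78/√2.02 + 3.59/√30.01) = 3.363/(3.363 + 0.6553) = 0.837.

0.837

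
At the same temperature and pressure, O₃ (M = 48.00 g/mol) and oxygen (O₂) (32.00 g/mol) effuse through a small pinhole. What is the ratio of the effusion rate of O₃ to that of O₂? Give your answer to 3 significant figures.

0.816

By Graham's law, rate_O₃/rate_O₂ = √(M_O₂/M_O₃) = √(32.00/48.00) = √0.6667 = 0.816.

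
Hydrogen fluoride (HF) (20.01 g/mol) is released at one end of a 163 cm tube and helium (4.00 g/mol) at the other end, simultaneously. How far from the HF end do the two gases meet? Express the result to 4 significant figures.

50.36 cm

In equal time, each gas travels a distance ∝ its rate ∝ 1/√M, so d_HF/d_He = √(M_He/M_HF) = √(4.00/20.01) = 0.4471.
With d_HF + d_He = 163 cm, d_He = 163/(1 + 0.4471) = 112.6 cm.
d_HF = 163 − 112.6 = 50.36 cm.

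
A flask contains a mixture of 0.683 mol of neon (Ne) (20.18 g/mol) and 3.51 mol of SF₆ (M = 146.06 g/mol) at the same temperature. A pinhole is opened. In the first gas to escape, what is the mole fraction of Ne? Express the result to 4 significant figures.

The effusion rate of species i is ∝ p_i/√M_i ∝ n_i/√M_i.
x_Ne(eff) = (n_Ne/√M_Ne) / (n_Ne/√M_Ne + n_SF₆/√M_SF₆)
= (0.683/√20.18) / (0.683/√20.18 + 3.51/√146.06) = 0.1520/(0.1520 + 0.2904) = 0.3436.

0.3436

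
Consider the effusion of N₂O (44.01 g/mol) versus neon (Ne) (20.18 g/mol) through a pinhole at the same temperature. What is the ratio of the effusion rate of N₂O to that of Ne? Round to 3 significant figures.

0.677

By Graham's law, rate_N₂O/rate_Ne = √(M_Ne/M_N₂O) = √(20.18/44.01) = √0.4585 = 0.677.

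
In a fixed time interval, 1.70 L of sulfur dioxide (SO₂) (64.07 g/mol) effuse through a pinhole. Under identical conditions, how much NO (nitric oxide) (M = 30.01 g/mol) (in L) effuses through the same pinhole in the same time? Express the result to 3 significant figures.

From Graham's law, rate_NO/rate_SO₂ = √(M_SO₂/M_NO) = √(64.07/30.01) = √2.135 = 1.461.
So the volume for NO is 1.70 × 1.461 = 2.48 L.

2.48 L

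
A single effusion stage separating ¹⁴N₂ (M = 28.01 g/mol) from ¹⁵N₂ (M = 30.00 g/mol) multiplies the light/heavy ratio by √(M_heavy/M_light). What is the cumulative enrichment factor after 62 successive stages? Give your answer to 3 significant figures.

Overall factor = α^62 with α = √(30.00/28.01), i.e. (30.00/28.01)^(62/2).
= 1.07105^31 = 8.40.

8.40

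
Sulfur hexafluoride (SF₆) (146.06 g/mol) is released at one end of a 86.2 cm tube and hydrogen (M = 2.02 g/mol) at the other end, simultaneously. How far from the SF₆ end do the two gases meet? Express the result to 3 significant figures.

9.07 cm

The fronts meet when d_SF₆ + d_H₂ = L with d_SF₆/d_H₂ = √(M_H₂/M_SF₆) (Graham's law). Here √(M_H₂/M_SF₆) = √(2.02/146.06) = 0.1176.
With d_SF₆ + d_H₂ = 86.2 cm, d_H₂ = 86.2/(1 + 0.1176) = 77.13 cm.
d_SF₆ = 86.2 − 77.13 = 9.07 cm.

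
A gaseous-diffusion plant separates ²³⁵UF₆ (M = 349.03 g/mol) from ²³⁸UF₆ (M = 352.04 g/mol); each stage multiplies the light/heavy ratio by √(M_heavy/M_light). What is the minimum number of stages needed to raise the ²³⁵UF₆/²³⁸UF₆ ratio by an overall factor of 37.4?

Per stage α = (352.04/349.03)^(1/2) = 1.00862^0.5, giving ln α = 0.004293.
Need α^N ≥ 37.4 ⇒ N ≥ ln(37.4) / ln α = 3.622 / 0.004293 = 843.53.
So at least 844 stages are needed.

844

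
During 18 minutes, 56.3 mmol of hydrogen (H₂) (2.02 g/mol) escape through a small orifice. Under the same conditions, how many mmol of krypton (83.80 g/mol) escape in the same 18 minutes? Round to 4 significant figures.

From Graham's law, rate_Kr/rate_H₂ = √(M_H₂/M_Kr) = √(2.02/83.80) = √0.02411 = 0.1553.
So the amount for Kr is 56.3 × 0.1553 = 8.741 mmol.

8.741 mmol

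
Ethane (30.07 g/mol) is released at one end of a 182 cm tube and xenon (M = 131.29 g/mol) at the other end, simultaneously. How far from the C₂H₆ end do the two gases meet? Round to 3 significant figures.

The fronts meet when d_C₂H₆ + d_Xe = L with d_C₂H₆/d_Xe = √(M_Xe/M_C₂H₆) (Graham's law). Here √(M_Xe/M_C₂H₆) = √(131.29/30.07) = 2.090.
With d_C₂H₆ + d_Xe = 182 cm, d_Xe = 182/(1 + 2.090) = 58.91 cm.
d_C₂H₆ = 182 − 58.91 = 123 cm.

123 cm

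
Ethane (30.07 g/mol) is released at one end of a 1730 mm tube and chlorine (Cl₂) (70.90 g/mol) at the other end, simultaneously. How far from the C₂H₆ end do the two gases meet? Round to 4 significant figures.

1048 mm

In equal time, each gas travels a distance ∝ its rate ∝ 1/√M, so d_C₂H₆/d_Cl₂ = √(M_Cl₂/M_C₂H₆) = √(70.90/30.07) = 1.536.
With d_C₂H₆ + d_Cl₂ = 1730 mm, d_Cl₂ = 1730/(1 + 1.536) = 682.3 mm.
d_C₂H₆ = 1730 − 682.3 = 1048 mm.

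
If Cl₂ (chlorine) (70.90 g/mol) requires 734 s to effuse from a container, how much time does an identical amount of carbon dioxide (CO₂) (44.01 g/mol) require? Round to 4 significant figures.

From Graham's law, t_CO₂/t_Cl₂ = √(M_CO₂/M_Cl₂) = √(44.01/70.90) = √0.6207 = 0.7879.
So the time for CO₂ is 734 × 0.7879 = 578.3 s.

578.3 s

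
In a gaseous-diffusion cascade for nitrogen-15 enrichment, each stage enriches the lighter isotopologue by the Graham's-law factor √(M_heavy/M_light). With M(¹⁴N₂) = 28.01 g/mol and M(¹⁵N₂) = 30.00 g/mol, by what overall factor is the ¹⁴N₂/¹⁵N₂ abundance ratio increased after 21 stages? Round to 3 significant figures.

The single-stage factor is √(M_heavy/M_light), so 21 stages give [√(30.00/28.01)]^21 = (30.00/28.01)^(21/2).
= 1.07105^(21/2) = 2.06.

2.06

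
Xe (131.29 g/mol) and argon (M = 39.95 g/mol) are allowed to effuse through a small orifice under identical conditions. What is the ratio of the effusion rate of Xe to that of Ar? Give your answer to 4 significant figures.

Graham's law gives rate_Xe/rate_Ar = √(M_Ar/M_Xe) = √(39.95/131.29) = √0.3043 = 0.5516.

0.5516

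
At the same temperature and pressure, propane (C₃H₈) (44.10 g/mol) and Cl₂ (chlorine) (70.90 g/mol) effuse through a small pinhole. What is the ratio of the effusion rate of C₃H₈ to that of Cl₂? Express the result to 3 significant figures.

By Graham's law, rate_C₃H₈/rate_Cl₂ = √(M_Cl₂/M_C₃H₈) = √(70.90/44.10) = √1.608 = 1.27.

1.27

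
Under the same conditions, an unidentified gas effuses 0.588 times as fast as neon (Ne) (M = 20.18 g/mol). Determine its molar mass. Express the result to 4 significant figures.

Graham's law gives rate_X/rate_Ne = √(M_Ne/M_X).
0.588 = √(20.18/M_X)
M_X = 20.18 / 0.588² = 20.18 / 0.3457 = 58.37 g/mol

58.37 g/mol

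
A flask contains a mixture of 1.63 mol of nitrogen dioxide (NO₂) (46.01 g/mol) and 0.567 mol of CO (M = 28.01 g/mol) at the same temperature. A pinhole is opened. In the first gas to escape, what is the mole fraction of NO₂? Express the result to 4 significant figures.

0.6916

Each component's effusion rate ∝ (its partial pressure)·(1/√M) ∝ n_i/√M_i.
So x_NO₂ in the escaping gas = (n_NO₂/√M_NO₂) / Σ(n_i/√M_i)
= (1.63/√46.01) / (1.63/√46.01 + 0.567/√28.01) = 0.2403/(0.2403 + 0.1071) = 0.6916.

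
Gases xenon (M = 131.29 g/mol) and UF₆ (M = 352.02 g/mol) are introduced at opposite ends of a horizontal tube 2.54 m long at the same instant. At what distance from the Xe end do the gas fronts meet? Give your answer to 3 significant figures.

1.58 m

Graham's law gives d_Xe/d_UF₆ = rate_Xe/rate_UF₆ = √(M_UF₆/M_Xe) = √(352.02/131.29) = 1.637.
With d_Xe + d_UF₆ = 2.54 m, d_UF₆ = 2.54/(1 + 1.637) = 0.9631 m.
d_Xe = 2.54 − 0.9631 = 1.58 m.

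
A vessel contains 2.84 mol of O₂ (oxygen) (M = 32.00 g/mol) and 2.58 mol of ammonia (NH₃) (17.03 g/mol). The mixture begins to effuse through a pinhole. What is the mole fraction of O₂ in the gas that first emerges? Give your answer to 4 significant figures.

0.4454

Effusion rate of each component ∝ n_i/√M_i (partial pressure × 1/√M).
Mole fraction of O₂ in the effusate = (n_O₂/√M_O₂) / (n_O₂/√M_O₂ + n_NH₃/√M_NH₃)
= (2.84/√32.00) / (2.84/√32.00 + 2.58/√17.03) = 0.5020/(0.5020 + 0.6252) = 0.4454.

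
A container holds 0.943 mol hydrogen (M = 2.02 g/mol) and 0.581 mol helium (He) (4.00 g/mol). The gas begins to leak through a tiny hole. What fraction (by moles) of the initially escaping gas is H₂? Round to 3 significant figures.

Each component's effusion rate ∝ (its partial pressure)·(1/√M) ∝ n_i/√M_i.
x_H₂(eff) = (n_H₂/√M_H₂) / (n_H₂/√M_H₂ + n_He/√M_He)
= (0.943/√2.02) / (0.943/√2.02 + 0.581/√4.00) = 0.6635/(0.6635 + 0.2905) = 0.695.

0.695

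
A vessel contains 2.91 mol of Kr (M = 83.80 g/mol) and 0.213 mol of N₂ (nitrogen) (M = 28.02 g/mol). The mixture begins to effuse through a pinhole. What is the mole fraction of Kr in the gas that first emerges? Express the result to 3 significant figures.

Rate_i ∝ x_i/√M_i (Graham's law weighted by mole fraction), so the effusate composition follows n_i/√M_i.
Mole fraction of Kr in the effusate = (n_Kr/√M_Kr) / (n_Kr/√M_Kr + n_N₂/√M_N₂)
= (2.91/√83.80) / (2.91/√83.80 + 0.213/√28.02) = 0.3179/(0.3179 + 0.04024) = 0.888.

0.888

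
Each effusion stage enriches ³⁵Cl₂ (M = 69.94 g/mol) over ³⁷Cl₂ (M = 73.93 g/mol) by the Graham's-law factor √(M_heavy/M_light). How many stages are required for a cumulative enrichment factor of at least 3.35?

With α = √(73.93/69.94) per stage, ln α = ½ ln(1.05705) = 0.02774.
Need α^N ≥ 3.35 ⇒ N ≥ ln(3.35) / ln α = 1.209 / 0.02774 = 43.58.
Rounding up, N = 44 stages.

44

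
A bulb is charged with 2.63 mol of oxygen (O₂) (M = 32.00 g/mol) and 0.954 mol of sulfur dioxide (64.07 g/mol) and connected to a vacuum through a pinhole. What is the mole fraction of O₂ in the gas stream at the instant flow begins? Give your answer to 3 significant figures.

Effusion rate of each component ∝ n_i/√M_i (partial pressure × 1/√M).
x_O₂(eff) = (n_O₂/√M_O₂) / (n_O₂/√M_O₂ + n_SO₂/√M_SO₂)
= (2.63/√32.00) / (2.63/√32.00 + 0.954/√64.07) = 0.4649/(0.4649 + 0.1192) = 0.796.

0.796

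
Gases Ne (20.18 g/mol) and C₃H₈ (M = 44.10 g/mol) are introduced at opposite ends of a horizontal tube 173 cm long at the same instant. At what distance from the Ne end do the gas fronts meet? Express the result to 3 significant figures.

103 cm

Distances travelled in equal time are proportional to diffusion rates, so d_Ne/d_C₃H₈ = √(M_C₃H₈/M_Ne) = √(44.10/20.18) = 1.478.
With d_Ne + d_C₃H₈ = 173 cm, d_C₃H₈ = 173/(1 + 1.478) = 69.81 cm.
d_Ne = 173 − 69.81 = 103 cm.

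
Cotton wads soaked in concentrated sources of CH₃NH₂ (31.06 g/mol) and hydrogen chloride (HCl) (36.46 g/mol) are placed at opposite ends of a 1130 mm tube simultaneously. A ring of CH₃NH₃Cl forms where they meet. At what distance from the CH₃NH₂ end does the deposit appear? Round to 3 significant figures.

588 mm

The fronts meet when d_CH₃NH₂ + d_HCl = L with d_CH₃NH₂/d_HCl = √(M_HCl/M_CH₃NH₂) (Graham's law). Here √(M_HCl/M_CH₃NH₂) = √(36.46/31.06) = 1.083.
With d_CH₃NH₂ + d_HCl = 1130 mm, d_HCl = 1130/(1 + 1.083) = 542.4 mm.
d_CH₃NH₂ = 1130 − 542.4 = 588 mm.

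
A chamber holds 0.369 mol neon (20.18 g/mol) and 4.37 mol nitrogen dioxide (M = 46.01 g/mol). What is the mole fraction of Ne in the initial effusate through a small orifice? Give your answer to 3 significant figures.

0.113

Each component's effusion rate ∝ (its partial pressure)·(1/√M) ∝ n_i/√M_i.
x_Ne(eff) = (n_Ne/√M_Ne) / (n_Ne/√M_Ne + n_NO₂/√M_NO₂)
= (0.369/√20.18) / (0.369/√20.18 + 4.37/√46.01) = 0.08214/(0.08214 + 0.6443) = 0.113.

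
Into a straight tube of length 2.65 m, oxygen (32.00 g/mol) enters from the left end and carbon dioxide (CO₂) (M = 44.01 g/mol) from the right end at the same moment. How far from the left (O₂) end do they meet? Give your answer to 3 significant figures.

Distances travelled in equal time are proportional to diffusion rates, so d_O₂/d_CO₂ = √(M_CO₂/M_O₂) = √(44.01/32.00) = 1.173.
With d_O₂ + d_CO₂ = 2.65 m, d_CO₂ = 2.65/(1 + 1.173) = 1.220 m.
d_O₂ = 2.65 − 1.220 = 1.43 m.

1.43 m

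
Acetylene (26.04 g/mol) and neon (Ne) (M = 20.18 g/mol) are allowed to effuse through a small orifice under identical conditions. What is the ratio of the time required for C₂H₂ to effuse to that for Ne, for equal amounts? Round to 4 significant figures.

From Graham's law, t_C₂H₂/t_Ne = √(M_C₂H₂/M_Ne) = √(26.04/20.18) = √1.290 = 1.136.

1.136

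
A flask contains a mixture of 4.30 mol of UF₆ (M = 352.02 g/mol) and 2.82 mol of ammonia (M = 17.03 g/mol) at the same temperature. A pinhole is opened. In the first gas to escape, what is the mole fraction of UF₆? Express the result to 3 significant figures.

0.251

Effusion rate of each component ∝ n_i/√M_i (partial pressure × 1/√M).
x_UF₆(eff) = (n_UF₆/√M_UF₆) / (n_UF₆/√M_UF₆ + n_NH₃/√M_NH₃)
= (4.30/√352.02) / (4.30/√352.02 + 2.82/√17.03) = 0.2292/(0.2292 + 0.6833) = 0.251.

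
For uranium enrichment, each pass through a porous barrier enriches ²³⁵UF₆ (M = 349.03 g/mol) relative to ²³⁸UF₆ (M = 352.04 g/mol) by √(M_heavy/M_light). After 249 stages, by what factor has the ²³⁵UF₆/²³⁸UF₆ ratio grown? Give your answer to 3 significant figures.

2.91

Each stage multiplies the ratio by α = √(352.04/349.03), so after 249 stages the overall factor is α^249 = (352.04/349.03)^(249/2).
= 1.00862^(249/2) = 2.91.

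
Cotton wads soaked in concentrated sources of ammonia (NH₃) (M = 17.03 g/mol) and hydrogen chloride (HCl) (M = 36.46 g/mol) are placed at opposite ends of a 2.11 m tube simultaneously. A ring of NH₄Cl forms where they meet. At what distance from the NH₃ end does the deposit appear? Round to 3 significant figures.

Distances travelled in equal time are proportional to diffusion rates, so d_NH₃/d_HCl = √(M_HCl/M_NH₃) = √(36.46/17.03) = 1.463.
With d_NH₃ + d_HCl = 2.11 m, d_HCl = 2.11/(1 + 1.463) = 0.8566 m.
d_NH₃ = 2.11 − 0.8566 = 1.25 m.

1.25 m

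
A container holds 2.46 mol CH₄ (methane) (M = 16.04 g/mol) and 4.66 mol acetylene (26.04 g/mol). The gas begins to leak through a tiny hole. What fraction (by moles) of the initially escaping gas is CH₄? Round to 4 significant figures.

0.4021

Rate_i ∝ x_i/√M_i (Graham's law weighted by mole fraction), so the effusate composition follows n_i/√M_i.
x_CH₄(eff) = (n_CH₄/√M_CH₄) / (n_CH₄/√M_CH₄ + n_C₂H₂/√M_C₂H₂)
= (2.46/√16.04) / (2.46/√16.04 + 4.66/√26.04) = 0.6142/(0.6142 + 0.9132) = 0.4021.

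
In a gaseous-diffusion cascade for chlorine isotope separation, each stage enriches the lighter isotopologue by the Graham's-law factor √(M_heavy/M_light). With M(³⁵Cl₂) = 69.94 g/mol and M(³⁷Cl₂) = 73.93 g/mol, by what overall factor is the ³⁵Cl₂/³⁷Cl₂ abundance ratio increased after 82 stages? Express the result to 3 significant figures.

9.73

The single-stage factor is √(M_heavy/M_light), so 82 stages give [√(73.93/69.94)]^82 = (73.93/69.94)^(82/2).
= 1.05705^41 = 9.73.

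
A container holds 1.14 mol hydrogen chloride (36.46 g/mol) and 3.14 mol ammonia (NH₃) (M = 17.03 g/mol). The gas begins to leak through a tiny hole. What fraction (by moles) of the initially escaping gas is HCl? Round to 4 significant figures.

0.1988

Rate_i ∝ x_i/√M_i (Graham's law weighted by mole fraction), so the effusate composition follows n_i/√M_i.
x_HCl(eff) = (n_HCl/√M_HCl) / (n_HCl/√M_HCl + n_NH₃/√M_NH₃)
= (1.14/√36.46) / (1.14/√36.46 + 3.14/√17.03) = 0.1888/(0.1888 + 0.7609) = 0.1988.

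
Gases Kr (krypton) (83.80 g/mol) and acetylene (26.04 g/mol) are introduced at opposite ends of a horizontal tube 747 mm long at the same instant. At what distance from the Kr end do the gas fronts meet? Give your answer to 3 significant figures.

267 mm

The fronts meet when d_Kr + d_C₂H₂ = L with d_Kr/d_C₂H₂ = √(M_C₂H₂/M_Kr) (Graham's law). Here √(M_C₂H₂/M_Kr) = √(26.04/83.80) = 0.5574.
With d_Kr + d_C₂H₂ = 747 mm, d_C₂H₂ = 747/(1 + 0.5574) = 479.6 mm.
d_Kr = 747 − 479.6 = 267 mm.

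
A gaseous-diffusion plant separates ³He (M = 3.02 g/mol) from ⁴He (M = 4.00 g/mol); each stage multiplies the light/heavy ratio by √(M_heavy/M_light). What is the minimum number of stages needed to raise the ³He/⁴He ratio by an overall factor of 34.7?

26

Single-stage factor α = √(4.00/3.02), so ln α = ½ ln(1.32450) = 0.1405.
Need α^N ≥ 34.7 ⇒ N ≥ ln(34.7) / ln α = 3.547 / 0.1405 = 25.24.
Minimum whole number of stages: N = 26.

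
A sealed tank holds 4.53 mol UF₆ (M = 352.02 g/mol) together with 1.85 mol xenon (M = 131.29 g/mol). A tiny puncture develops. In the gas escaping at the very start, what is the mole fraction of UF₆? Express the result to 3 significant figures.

Each component's effusion rate ∝ (its partial pressure)·(1/√M) ∝ n_i/√M_i.
So x_UF₆ in the escaping gas = (n_UF₆/√M_UF₆) / Σ(n_i/√M_i)
= (4.53/√352.02) / (4.53/√352.02 + 1.85/√131.29) = 0.2414/(0.2414 + 0.1615) = 0.599.

0.599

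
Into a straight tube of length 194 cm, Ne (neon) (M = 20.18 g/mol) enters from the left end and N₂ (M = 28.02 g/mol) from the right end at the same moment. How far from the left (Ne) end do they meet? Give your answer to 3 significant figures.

In equal time, each gas travels a distance ∝ its rate ∝ 1/√M, so d_Ne/d_N₂ = √(M_N₂/M_Ne) = √(28.02/20.18) = 1.178.
With d_Ne + d_N₂ = 194 cm, d_N₂ = 194/(1 + 1.178) = 89.06 cm.
d_Ne = 194 − 89.06 = 105 cm.

105 cm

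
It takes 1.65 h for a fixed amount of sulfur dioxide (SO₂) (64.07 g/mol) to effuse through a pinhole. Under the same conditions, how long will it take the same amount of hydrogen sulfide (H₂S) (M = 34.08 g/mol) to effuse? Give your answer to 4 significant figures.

From Graham's law, t_H₂S/t_SO₂ = √(M_H₂S/M_SO₂) = √(34.08/64.07) = √0.5319 = 0.7293.
So the time for H₂S is 1.65 × 0.7293 = 1.203 h.

1.203 h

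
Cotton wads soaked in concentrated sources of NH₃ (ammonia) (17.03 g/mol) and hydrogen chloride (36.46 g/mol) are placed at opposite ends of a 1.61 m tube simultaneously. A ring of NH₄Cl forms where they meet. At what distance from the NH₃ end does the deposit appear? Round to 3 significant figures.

0.956 m

In equal time, each gas travels a distance ∝ its rate ∝ 1/√M, so d_NH₃/d_HCl = √(M_HCl/M_NH₃) = √(36.46/17.03) = 1.463.
With d_NH₃ + d_HCl = 1.61 m, d_HCl = 1.61/(1 + 1.463) = 0.6536 m.
d_NH₃ = 1.61 − 0.6536 = 0.956 m.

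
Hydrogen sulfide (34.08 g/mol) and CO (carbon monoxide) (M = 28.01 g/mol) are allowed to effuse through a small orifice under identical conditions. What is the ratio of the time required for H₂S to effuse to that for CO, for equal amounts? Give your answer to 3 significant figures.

1.10

Since effusion rate ∝ 1/√M, t_H₂S/t_CO = √(M_H₂S/M_CO) = √(34.08/28.01) = √1.217 = 1.10.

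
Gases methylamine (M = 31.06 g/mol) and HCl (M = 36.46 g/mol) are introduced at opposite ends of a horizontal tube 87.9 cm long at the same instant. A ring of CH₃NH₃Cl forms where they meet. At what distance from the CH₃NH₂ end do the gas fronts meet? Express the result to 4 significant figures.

The fronts meet when d_CH₃NH₂ + d_HCl = L with d_CH₃NH₂/d_HCl = √(M_HCl/M_CH₃NH₂) (Graham's law). Here √(M_HCl/M_CH₃NH₂) = √(36.46/31.06) = 1.083.
With d_CH₃NH₂ + d_HCl = 87.9 cm, d_HCl = 87.9/(1 + 1.083) = 42.19 cm.
d_CH₃NH₂ = 87.9 − 42.19 = 45.71 cm.

45.71 cm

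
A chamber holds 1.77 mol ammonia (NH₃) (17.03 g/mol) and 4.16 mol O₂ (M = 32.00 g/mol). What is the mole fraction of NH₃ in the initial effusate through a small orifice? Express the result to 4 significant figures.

The effusion rate of species i is ∝ p_i/√M_i ∝ n_i/√M_i.
x_NH₃(eff) = (n_NH₃/√M_NH₃) / (n_NH₃/√M_NH₃ + n_O₂/√M_O₂)
= (1.77/√17.03) / (1.77/√17.03 + 4.16/√32.00) = 0.4289/(0.4289 + 0.7354) = 0.3684.

0.3684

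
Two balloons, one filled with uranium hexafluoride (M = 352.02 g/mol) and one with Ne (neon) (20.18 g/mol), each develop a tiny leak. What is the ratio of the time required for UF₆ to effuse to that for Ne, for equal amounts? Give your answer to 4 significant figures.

By Graham's law, t_UF₆/t_Ne = √(M_UF₆/M_Ne) = √(352.02/20.18) = √17.44 = 4.177.

4.177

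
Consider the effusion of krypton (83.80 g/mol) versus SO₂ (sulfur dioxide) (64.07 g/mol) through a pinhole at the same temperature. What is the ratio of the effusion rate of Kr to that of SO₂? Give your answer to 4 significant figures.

0.8744

Graham's law gives rate_Kr/rate_SO₂ = √(M_SO₂/M_Kr) = √(64.07/83.80) = √0.7646 = 0.8744.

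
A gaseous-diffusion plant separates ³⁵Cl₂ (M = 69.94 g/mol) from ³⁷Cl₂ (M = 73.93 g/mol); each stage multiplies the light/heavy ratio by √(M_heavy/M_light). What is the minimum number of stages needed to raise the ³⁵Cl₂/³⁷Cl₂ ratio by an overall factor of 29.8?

123

Per stage α = (73.93/69.94)^(1/2) = 1.05705^0.5, giving ln α = 0.02774.
Need α^N ≥ 29.8 ⇒ N ≥ ln(29.8) / ln α = 3.395 / 0.02774 = 122.37.
Rounding up, N = 123 stages.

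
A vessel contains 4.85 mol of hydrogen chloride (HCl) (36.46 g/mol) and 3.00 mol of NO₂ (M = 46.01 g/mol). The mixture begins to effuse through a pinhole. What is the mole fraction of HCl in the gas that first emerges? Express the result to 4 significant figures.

0.6449

Each component's effusion rate ∝ (its partial pressure)·(1/√M) ∝ n_i/√M_i.
Mole fraction of HCl in the effusate = (n_HCl/√M_HCl) / (n_HCl/√M_HCl + n_NO₂/√M_NO₂)
= (4.85/√36.46) / (4.85/√36.46 + 3.00/√46.01) = 0.8032/(0.8032 + 0.4423) = 0.6449.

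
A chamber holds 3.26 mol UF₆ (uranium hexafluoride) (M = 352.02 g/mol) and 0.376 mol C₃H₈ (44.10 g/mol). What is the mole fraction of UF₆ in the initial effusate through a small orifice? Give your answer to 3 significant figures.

0.754

Rate_i ∝ x_i/√M_i (Graham's law weighted by mole fraction), so the effusate composition follows n_i/√M_i.
x_UF₆(eff) = (n_UF₆/√M_UF₆) / (n_UF₆/√M_UF₆ + n_C₃H₈/√M_C₃H₈)
= (3.26/√352.02) / (3.26/√352.02 + 0.376/√44.10) = 0.1738/(0.1738 + 0.05662) = 0.754.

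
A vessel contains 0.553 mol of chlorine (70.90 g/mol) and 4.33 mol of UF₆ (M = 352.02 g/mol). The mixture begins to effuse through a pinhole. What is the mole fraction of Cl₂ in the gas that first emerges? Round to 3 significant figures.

0.222

Rate_i ∝ x_i/√M_i (Graham's law weighted by mole fraction), so the effusate composition follows n_i/√M_i.
So x_Cl₂ in the escaping gas = (n_Cl₂/√M_Cl₂) / Σ(n_i/√M_i)
= (0.553/√70.90) / (0.553/√70.90 + 4.33/√352.02) = 0.06568/(0.06568 + 0.2308) = 0.222.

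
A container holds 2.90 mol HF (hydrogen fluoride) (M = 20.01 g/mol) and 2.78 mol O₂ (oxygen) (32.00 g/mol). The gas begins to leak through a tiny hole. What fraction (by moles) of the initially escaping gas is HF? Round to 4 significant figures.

Effusion rate of each component ∝ n_i/√M_i (partial pressure × 1/√M).
x_HF(eff) = (n_HF/√M_HF) / (n_HF/√M_HF + n_O₂/√M_O₂)
= (2.90/√20.01) / (2.90/√20.01 + 2.78/√32.00) = 0.6483/(0.6483 + 0.4914) = 0.5688.

0.5688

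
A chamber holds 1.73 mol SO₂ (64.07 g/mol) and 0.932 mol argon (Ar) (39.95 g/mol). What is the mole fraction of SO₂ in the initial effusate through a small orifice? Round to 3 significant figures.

0.594

Effusion rate of each component ∝ n_i/√M_i (partial pressure × 1/√M).
So x_SO₂ in the escaping gas = (n_SO₂/√M_SO₂) / Σ(n_i/√M_i)
= (1.73/√64.07) / (1.73/√64.07 + 0.932/√39.95) = 0.2161/(0.2161 + 0.1475) = 0.594.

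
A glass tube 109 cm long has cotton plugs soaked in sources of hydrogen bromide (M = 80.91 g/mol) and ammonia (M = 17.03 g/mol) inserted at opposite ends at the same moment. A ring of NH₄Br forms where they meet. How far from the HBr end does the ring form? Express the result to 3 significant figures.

Distances travelled in equal time are proportional to diffusion rates, so d_HBr/d_NH₃ = √(M_NH₃/M_HBr) = √(17.03/80.91) = 0.4588.
With d_HBr + d_NH₃ = 109 cm, d_NH₃ = 109/(1 + 0.4588) = 74.72 cm.
d_HBr = 109 − 74.72 = 34.3 cm.

34.3 cm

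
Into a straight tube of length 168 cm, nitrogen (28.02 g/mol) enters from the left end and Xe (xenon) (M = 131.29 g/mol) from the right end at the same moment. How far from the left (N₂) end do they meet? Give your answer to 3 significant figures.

115 cm

The fronts meet when d_N₂ + d_Xe = L with d_N₂/d_Xe = √(M_Xe/M_N₂) (Graham's law). Here √(M_Xe/M_N₂) = √(131.29/28.02) = 2.165.
With d_N₂ + d_Xe = 168 cm, d_Xe = 168/(1 + 2.165) = 53.09 cm.
d_N₂ = 168 − 53.09 = 115 cm.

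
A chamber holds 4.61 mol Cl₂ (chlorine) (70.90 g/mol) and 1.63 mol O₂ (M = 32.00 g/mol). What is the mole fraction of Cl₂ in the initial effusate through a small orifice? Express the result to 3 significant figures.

Rate_i ∝ x_i/√M_i (Graham's law weighted by mole fraction), so the effusate composition follows n_i/√M_i.
So x_Cl₂ in the escaping gas = (n_Cl₂/√M_Cl₂) / Σ(n_i/√M_i)
= (4.61/√70.90) / (4.61/√70.90 + 1.63/√32.00) = 0.5475/(0.5475 + 0.2881) = 0.655.

0.655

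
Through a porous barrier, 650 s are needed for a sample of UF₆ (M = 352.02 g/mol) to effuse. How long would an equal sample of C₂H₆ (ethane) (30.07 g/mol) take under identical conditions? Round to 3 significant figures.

190 s

From Graham's law, t_C₂H₆/t_UF₆ = √(M_C₂H₆/M_UF₆) = √(30.07/352.02) = √0.08542 = 0.2923.
So the time for C₂H₆ is 650 × 0.2923 = 190 s.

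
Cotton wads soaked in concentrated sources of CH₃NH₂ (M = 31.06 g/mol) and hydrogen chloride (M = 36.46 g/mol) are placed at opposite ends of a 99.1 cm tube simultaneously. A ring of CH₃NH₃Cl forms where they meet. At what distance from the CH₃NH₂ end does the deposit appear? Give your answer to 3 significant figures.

In equal time, each gas travels a distance ∝ its rate ∝ 1/√M, so d_CH₃NH₂/d_HCl = √(M_HCl/M_CH₃NH₂) = √(36.46/31.06) = 1.083.
With d_CH₃NH₂ + d_HCl = 99.1 cm, d_HCl = 99.1/(1 + 1.083) = 47.57 cm.
d_CH₃NH₂ = 99.1 − 47.57 = 51.5 cm.

51.5 cm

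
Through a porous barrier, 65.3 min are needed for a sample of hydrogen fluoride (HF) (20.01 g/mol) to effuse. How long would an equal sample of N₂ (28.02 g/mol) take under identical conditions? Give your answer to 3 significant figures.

77.3 min

From Graham's law, t_N₂/t_HF = √(M_N₂/M_HF) = √(28.02/20.01) = √1.400 = 1.183.
So the time for N₂ is 65.3 × 1.183 = 77.3 min.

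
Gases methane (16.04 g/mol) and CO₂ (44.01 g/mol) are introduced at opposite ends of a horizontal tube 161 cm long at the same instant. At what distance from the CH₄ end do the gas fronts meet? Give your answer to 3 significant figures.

Graham's law gives d_CH₄/d_CO₂ = rate_CH₄/rate_CO₂ = √(M_CO₂/M_CH₄) = √(44.01/16.04) = 1.656.
With d_CH₄ + d_CO₂ = 161 cm, d_CO₂ = 161/(1 + 1.656) = 60.61 cm.
d_CH₄ = 161 − 60.61 = 100 cm.

100 cm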